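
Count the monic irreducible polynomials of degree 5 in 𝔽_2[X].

Gauss's count: N_{2}(5) = (1/5) Σ_{d|5} μ(5/d)·2^d.
Divisors of 5: 1, 5; μ(5/d) for each: -1, 1.
Σ = − 2^1 + 2^5 = 30.
N = 30/5 = 6.

6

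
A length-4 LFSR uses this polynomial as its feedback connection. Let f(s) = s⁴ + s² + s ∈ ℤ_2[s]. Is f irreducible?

Check for roots in ℤ_2: f(0) = 0 → root; f(1) = 1.
f(0) = 0, so (s) divides f(s); f is reducible.

No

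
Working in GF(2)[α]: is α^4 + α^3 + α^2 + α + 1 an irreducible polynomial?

Write m(α) = α^4 + α^3 + α^2 + α + 1.
Check for roots in GF(2): m(0) = 1; m(1) = 1.
No roots, so no linear factors.
Monic irreducibles of degree 2 over GF(2): α^2 + α + 1.
None of them divide m (all give nonzero remainder).
No irreducible factor of degree ≤ 2 exists, so m is irreducible over GF(2).

Yes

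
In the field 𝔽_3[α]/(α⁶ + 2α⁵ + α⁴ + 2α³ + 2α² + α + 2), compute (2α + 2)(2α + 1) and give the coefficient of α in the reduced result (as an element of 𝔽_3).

Multiply in 𝔽_3[α]: (2α + 2)·(2α + 1) = α² + 2.
Reduced: α² + 2.

0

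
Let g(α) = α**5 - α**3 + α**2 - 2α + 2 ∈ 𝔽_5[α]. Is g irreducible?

Check for roots in 𝔽_5: g(0) = 2; g(1) = 1; g(2) = 1; g(3) = 1; g(4) = 0 → root.
g(4) = 0, so (α − 4) divides g(α); g is reducible.

No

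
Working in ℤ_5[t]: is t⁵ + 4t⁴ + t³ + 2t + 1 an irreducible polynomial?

Yes

Write g(t) = t⁵ + 4t⁴ + t³ + 2t + 1.
Check for roots in ℤ_5: g(0) = 1; g(1) = 4; g(2) = 4; g(3) = 1; g(4) = 1.
No roots, so no linear factors.
Degree-2 irreducible divisors: test the 10 monic irreducibles of degree 2 over GF(5).
None of them divide g (all give nonzero remainder).
No irreducible factor of degree ≤ 2 exists, so g is irreducible over GF(5).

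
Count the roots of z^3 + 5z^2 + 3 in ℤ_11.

1

Write g(z) = z^3 + 5z^2 + 3.
Evaluate at each of the 11 elements of ℤ_11:
g(0) = 3; g(1) = 9; g(2) = 9; g(3) = 9; g(4) = 4; g(5) = 0 → root; g(6) = 3; g(7) = 8; g(8) = 10; g(9) = 4; g(10) = 7.
Roots: {5}.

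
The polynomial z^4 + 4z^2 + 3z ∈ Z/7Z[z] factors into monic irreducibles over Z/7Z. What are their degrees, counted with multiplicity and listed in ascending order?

Write h(z) = z^4 + 4z^2 + 3z.
Linear factors from roots: (z), (z + 4).
Complete factorization: h(z) = (z)·(z + 4)·(z^2 + 3z + 6).
Factor degrees with multiplicity: 1 + 1 + 2 = 4.

1, 1, 2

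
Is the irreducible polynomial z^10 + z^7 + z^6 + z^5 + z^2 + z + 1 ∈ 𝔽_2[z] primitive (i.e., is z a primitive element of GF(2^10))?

Write f(z) = z^10 + z^7 + z^6 + z^5 + z^2 + z + 1.
|GF(2^10)^×| = 2^10 − 1 = 1023. Prime factorization: 1023 = 3·11·31.
f is primitive ⇔ z has order 1023 in GF(2)[z]/(f), i.e. z^(1023/q) ≠ 1 for each prime q | 1023.
z^(341) mod f = z^8 + z^4 + z^3 + z^2.
z^(93) mod f = z^9 + z^8 + z^7 + z^6 + z^5 + z^4 + z^3 + 1.
z^(33) mod f = z^9 + z^8 + z^6 + z^5 + z^4 + z^3 + z^2 + 1.
None equal 1, so z has full order 1023; f is primitive.

Yes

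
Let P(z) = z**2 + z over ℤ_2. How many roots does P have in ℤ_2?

2

Evaluate at each of the 2 elements of ℤ_2:
P(0) = 0 → root; P(1) = 0 → root.
Roots: {0, 1}.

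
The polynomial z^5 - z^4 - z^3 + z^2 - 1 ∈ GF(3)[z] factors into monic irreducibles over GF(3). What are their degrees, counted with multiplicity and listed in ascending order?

Write g(z) = z^5 - z^4 - z^3 + z^2 - 1.
Roots in GF(3): g(0) = 2; g(1) = 2; g(2) = 2.
Complete factorization: g(z) = (z^5 - z^4 - z^3 + z^2 - 1).
Factor degrees with multiplicity: 5 = 5.

5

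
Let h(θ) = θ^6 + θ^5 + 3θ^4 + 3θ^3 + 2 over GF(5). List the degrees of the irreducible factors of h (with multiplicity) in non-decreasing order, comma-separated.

Roots in GF(5): h(0) = 2; h(1) = 0 → root; h(2) = 0 → root; h(3) = 3; h(4) = 2.
Linear factors from roots: (θ + 4), (θ + 3).
Complete factorization: h(θ) = (θ + 3)·(θ + 4)·(θ^2 + θ + 2)·(θ^2 + 3θ + 3).
Factor degrees with multiplicity: 1 + 1 + 2 + 2 = 6.

1, 1, 2, 2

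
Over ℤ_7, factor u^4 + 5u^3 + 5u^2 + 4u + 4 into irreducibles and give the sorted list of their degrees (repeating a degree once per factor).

Write f(u) = u^4 + 5u^3 + 5u^2 + 4u + 4.
Complete factorization: f(u) = (u^4 + 5u^3 + 5u^2 + 4u + 4).
Factor degrees with multiplicity: 4 = 4.

4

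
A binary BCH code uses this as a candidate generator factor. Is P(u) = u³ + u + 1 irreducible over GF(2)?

Check for roots in GF(2): P(0) = 1; P(1) = 1.
No roots. A degree-3 polynomial over a field with no linear factor is irreducible.

Yes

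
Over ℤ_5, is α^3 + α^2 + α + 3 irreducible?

Write P(α) = α^3 + α^2 + α + 3.
Check for roots in ℤ_5: P(0) = 3; P(1) = 1; P(2) = 2; P(3) = 2; P(4) = 2.
No roots. A degree-3 polynomial over a field with no linear factor is irreducible.

Yes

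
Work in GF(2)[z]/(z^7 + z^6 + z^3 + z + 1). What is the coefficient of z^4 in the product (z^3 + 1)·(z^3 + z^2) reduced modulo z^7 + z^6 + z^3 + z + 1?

0

Multiply in GF(2)[z]: (z^3 + 1)·(z^3 + z^2) = z^6 + z^5 + z^3 + z^2.
Reduced: z^6 + z^5 + z^3 + z^2.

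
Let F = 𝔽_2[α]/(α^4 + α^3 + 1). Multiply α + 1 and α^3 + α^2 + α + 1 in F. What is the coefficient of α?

0

Multiply in 𝔽_2[α]: (α + 1)·(α^3 + α^2 + α + 1) = α^4 + 1.
Reduce using α^4 ≡ α^3 + 1 (mod α^4 + α^3 + 1).
Reduced: α^3.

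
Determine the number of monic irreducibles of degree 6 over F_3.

116

Gauss's count: N_{3}(6) = (1/6) Σ_{d|6} μ(6/d)·3^d.
Divisors of 6: 1, 2, 3, 6; μ(6/d) for each: 1, -1, -1, 1.
Σ = 3^1 − 3^2 − 3^3 + 3^6 = 696.
N = 696/6 = 116.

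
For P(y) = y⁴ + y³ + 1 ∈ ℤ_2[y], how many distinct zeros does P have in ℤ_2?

Evaluate at each of the 2 elements of ℤ_2:
P(0) = 1; P(1) = 1.
No element is a root.

0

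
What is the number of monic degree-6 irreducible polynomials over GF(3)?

By the necklace-counting formula, N_3(6) = (1/6) Σ_{d|6} μ(6/d)·3^d.
Divisors of 6: 1, 2, 3, 6; μ(6/d) for each: 1, -1, -1, 1.
Σ = 3^1 − 3^2 − 3^3 + 3^6 = 696.
N = 696/6 = 116.

116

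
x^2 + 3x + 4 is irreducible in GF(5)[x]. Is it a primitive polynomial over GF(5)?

No

Write f(x) = x^2 + 3x + 4.
|GF(5^2)^×| = 5^2 − 1 = 24. Prime factorization: 24 = 2^3·3.
f is primitive ⇔ x has order 24 in GF(5)[x]/(f), i.e. x^(24/q) ≠ 1 for each prime q | 24.
x^(12) mod f = 1
x^(8) mod f = 3x + 4.
Since x^(12) = 1, the order of x divides 12 < 24; not primitive.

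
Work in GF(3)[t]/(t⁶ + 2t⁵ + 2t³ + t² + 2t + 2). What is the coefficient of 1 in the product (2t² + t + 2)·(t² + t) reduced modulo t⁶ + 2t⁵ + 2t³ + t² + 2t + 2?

0

Multiply in GF(3)[t]: (2t² + t + 2)·(t² + t) = 2t⁴ + 2t.
Reduced: 2t⁴ + 2t.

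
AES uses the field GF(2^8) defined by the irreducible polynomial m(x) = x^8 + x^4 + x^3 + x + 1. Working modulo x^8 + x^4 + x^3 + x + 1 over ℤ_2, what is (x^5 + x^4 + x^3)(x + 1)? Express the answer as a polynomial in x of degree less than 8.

Multiply in ℤ_2[x]: (x^5 + x^4 + x^3)·(x + 1) = x^6 + x^3.
Reduced: x^6 + x^3.

x^6 + x^3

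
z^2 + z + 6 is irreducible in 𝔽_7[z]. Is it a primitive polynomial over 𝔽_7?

Write f(z) = z^2 + z + 6.
|GF(7^2)^×| = 7^2 − 1 = 48. Prime factorization: 48 = 2^4·3.
f is primitive ⇔ z has order 48 in GF(7)[z]/(f), i.e. z^(48/q) ≠ 1 for each prime q | 48.
z^(24) mod f = 6.
z^(16) mod f = 1
Since z^(16) = 1, the order of z divides 16 < 48; not primitive.

No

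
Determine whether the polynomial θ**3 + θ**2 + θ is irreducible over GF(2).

No

Write g(θ) = θ**3 + θ**2 + θ.
Check for roots in GF(2): g(0) = 0 → root; g(1) = 1.
g(0) = 0, so (θ) divides g(θ); g is reducible.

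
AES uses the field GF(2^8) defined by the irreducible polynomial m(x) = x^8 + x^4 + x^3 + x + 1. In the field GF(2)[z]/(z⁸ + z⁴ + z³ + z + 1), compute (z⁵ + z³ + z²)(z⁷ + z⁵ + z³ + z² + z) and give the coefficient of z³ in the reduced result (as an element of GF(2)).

0

Multiply in GF(2)[z]: (z⁵ + z³ + z²)·(z⁷ + z⁵ + z³ + z² + z) = z¹² + z⁹ + z³.
Reduce using z⁸ ≡ z⁴ + z³ + z + 1 (mod z⁸ + z⁴ + z³ + z + 1).
Reduced: z⁷ + z⁴ + z² + 1.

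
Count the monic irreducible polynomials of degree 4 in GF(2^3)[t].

1008

Gauss's count: N_{8}(4) = (1/4) Σ_{d|4} μ(4/d)·8^d.
Divisors of 4: 1, 2, 4; μ(4/d) for each: 0, -1, 1.
Σ = − 8^2 + 8^4 = 4032.
N = 4032/4 = 1008.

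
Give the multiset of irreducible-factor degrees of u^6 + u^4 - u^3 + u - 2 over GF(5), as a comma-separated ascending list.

1, 1, 2, 2

Write h(u) = u^6 + u^4 - u^3 + u - 2.
Roots in GF(5): h(0) = 3; h(1) = 0 → root; h(2) = 2; h(3) = 4; h(4) = 0 → root.
Linear factors from roots: (u - 1), (u + 1).
Complete factorization: h(u) = (u + 1)·(u - 1)·(u^2 + u + 2)·(u^2 - u + 1).
Factor degrees with multiplicity: 1 + 1 + 2 + 2 = 6.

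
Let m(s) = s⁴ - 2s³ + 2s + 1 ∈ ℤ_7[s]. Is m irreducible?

Check for roots in ℤ_7: m(0) = 1; m(1) = 2; m(2) = 5; m(3) = 6; m(4) = 4; m(5) = 1; m(6) = 2.
No roots, so no linear factors.
Degree-2 irreducible divisors: test the 21 monic irreducibles of degree 2 over GF(7).
None of them divide m (all give nonzero remainder).
No irreducible factor of degree ≤ 2 exists, so m is irreducible over GF(7).

Yes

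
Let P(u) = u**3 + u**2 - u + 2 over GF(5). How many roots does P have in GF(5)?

1

Evaluate at each of the 5 elements of GF(5):
P(0) = 2; P(1) = 3; P(2) = 2; P(3) = 0 → root; P(4) = 3.
Roots: {3}.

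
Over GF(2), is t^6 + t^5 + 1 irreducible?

Write f(t) = t^6 + t^5 + 1.
Check for roots in GF(2): f(0) = 1; f(1) = 1.
No roots, so no linear factors.
Monic irreducibles of degree 2 over GF(2): t^2 + t + 1.
None of them divide f (all give nonzero remainder).
Monic irreducibles of degree 3 over GF(2): t^3 + t + 1, t^3 + t^2 + 1.
None of them divide f (all give nonzero remainder).
No irreducible factor of degree ≤ 3 exists, so f is irreducible over GF(2).

Yes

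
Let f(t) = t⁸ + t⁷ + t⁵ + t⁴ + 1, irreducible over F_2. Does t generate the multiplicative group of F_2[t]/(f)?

|GF(2^8)^×| = 2^8 − 1 = 255. Prime factorization: 255 = 3·5·17.
f is primitive ⇔ t has order 255 in GF(2)[t]/(f), i.e. t^(255/q) ≠ 1 for each prime q | 255.
t^(85) mod f = t⁷ + t⁶ + t³ + t² + 1.
t^(51) mod f = 1
t^(15) mod f = t⁵ + t⁴ + t + 1.
Since t^(51) = 1, the order of t divides 51 < 255; not primitive.

No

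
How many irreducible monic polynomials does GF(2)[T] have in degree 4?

3

Gauss's count: N_{2}(4) = (1/4) Σ_{d|4} μ(4/d)·2^d.
Divisors of 4: 1, 2, 4; μ(4/d) for each: 0, -1, 1.
Σ = − 2^2 + 2^4 = 12.
N = 12/4 = 3.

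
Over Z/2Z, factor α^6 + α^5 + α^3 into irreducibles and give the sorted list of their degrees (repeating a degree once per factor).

Write h(α) = α^6 + α^5 + α^3.
Roots in Z/2Z: h(0) = 0 → root; h(1) = 1.
Linear factors from roots: (α).
Complete factorization: h(α) = (α)^3·(α^3 + α^2 + 1).
Factor degrees with multiplicity: 1 + 1 + 1 + 3 = 6.

1, 1, 1, 3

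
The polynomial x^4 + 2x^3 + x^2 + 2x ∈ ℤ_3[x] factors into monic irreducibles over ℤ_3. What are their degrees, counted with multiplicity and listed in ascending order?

1, 1, 2

Write h(x) = x^4 + 2x^3 + x^2 + 2x.
Roots in ℤ_3: h(0) = 0 → root; h(1) = 0 → root; h(2) = 1.
Linear factors from roots: (x), (x + 2).
Complete factorization: h(x) = (x)·(x + 2)·(x^2 + 1).
Factor degrees with multiplicity: 1 + 1 + 2 = 4.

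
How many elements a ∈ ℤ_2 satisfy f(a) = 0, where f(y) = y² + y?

Evaluate at each of the 2 elements of ℤ_2:
f(0) = 0 → root; f(1) = 0 → root.
Roots: {0, 1}.

2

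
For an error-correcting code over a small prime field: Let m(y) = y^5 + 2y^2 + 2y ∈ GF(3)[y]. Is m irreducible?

Check for roots in GF(3): m(0) = 0 → root; m(1) = 2; m(2) = 2.
m(0) = 0, so (y) divides m(y); m is reducible.

No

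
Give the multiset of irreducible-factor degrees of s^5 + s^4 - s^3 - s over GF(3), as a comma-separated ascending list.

1, 1, 3

Write h(s) = s^5 + s^4 - s^3 - s.
Roots in GF(3): h(0) = 0 → root; h(1) = 0 → root; h(2) = 2.
Linear factors from roots: (s), (s - 1).
Complete factorization: h(s) = (s)·(s - 1)·(s^3 - s^2 + s + 1).
Factor degrees with multiplicity: 1 + 1 + 3 = 5.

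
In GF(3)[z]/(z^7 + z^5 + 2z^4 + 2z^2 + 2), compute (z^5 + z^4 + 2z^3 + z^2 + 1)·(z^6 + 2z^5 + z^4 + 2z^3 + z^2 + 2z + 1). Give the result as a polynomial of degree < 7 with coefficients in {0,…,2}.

2z^6 + 2z + 1

Multiply in GF(3)[z]: (z^5 + z^4 + 2z^3 + z^2 + 1)·(z^6 + 2z^5 + z^4 + 2z^3 + z^2 + 2z + 1) = z^11 + 2z^9 + 2z^8 + z^7 + z^4 + 2z^2 + 2z + 1.
Reduce using z^7 ≡ 2z^5 + z^4 + z^2 + 1 (mod z^7 + z^5 + 2z^4 + 2z^2 + 2).
Reduced: 2z^6 + 2z + 1.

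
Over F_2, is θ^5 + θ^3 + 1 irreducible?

Write h(θ) = θ^5 + θ^3 + 1.
Check for roots in F_2: h(0) = 1; h(1) = 1.
No roots, so no linear factors.
Monic irreducibles of degree 2 over GF(2): θ^2 + θ + 1.
None of them divide h (all give nonzero remainder).
No irreducible factor of degree ≤ 2 exists, so h is irreducible over GF(2).

Yes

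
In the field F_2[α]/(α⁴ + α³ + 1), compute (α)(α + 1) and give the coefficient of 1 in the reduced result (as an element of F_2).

Multiply in F_2[α]: (α)·(α + 1) = α² + α.
Reduced: α² + α.

0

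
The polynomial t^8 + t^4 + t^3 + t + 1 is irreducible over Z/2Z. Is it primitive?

Write f(t) = t^8 + t^4 + t^3 + t + 1.
|GF(2^8)^×| = 2^8 − 1 = 255. Prime factorization: 255 = 3·5·17.
f is primitive ⇔ t has order 255 in GF(2)[t]/(f), i.e. t^(255/q) ≠ 1 for each prime q | 255.
t^(85) mod f = t^7 + t^5 + t^4 + t^3 + t^2 + 1.
t^(51) mod f = 1
t^(15) mod f = t^5 + t^3 + t^2 + t + 1.
Since t^(51) = 1, the order of t divides 51 < 255; not primitive.

No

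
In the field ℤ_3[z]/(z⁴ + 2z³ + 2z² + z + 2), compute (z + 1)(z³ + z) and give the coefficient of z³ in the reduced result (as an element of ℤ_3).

Multiply in ℤ_3[z]: (z + 1)·(z³ + z) = z⁴ + z³ + z² + z.
Reduce using z⁴ ≡ z³ + z² + 2z + 1 (mod z⁴ + 2z³ + 2z² + z + 2).
Reduced: 2z³ + 2z² + 1.

2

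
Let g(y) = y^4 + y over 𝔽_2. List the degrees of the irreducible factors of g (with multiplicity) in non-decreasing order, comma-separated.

1, 1, 2

Roots in 𝔽_2: g(0) = 0 → root; g(1) = 0 → root.
Linear factors from roots: (y), (y + 1).
Complete factorization: g(y) = (y)·(y + 1)·(y^2 + y + 1).
Factor degrees with multiplicity: 1 + 1 + 2 = 4.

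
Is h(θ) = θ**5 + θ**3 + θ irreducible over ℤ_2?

No

Check for roots in ℤ_2: h(0) = 0 → root; h(1) = 1.
h(0) = 0, so (θ) divides h(θ); h is reducible.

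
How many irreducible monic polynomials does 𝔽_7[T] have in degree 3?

112

By the necklace-counting formula, N_7(3) = (1/3) Σ_{d|3} μ(3/d)·7^d.
Divisors of 3: 1, 3; μ(3/d) for each: -1, 1.
Σ = − 7^1 + 7^3 = 336.
N = 336/3 = 112.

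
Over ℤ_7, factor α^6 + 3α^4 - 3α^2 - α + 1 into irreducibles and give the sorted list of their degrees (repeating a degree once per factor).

Write g(α) = α^6 + 3α^4 - 3α^2 - α + 1.
Complete factorization: g(α) = (α^2 - 2α - 2)·(α^4 + 2α^3 + 2α^2 + α + 3).
Factor degrees with multiplicity: 2 + 4 = 6.

2, 4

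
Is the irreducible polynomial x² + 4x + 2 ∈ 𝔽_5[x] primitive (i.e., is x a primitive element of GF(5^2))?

Write f(x) = x² + 4x + 2.
|GF(5^2)^×| = 5^2 − 1 = 24. Prime factorization: 24 = 2^3·3.
f is primitive ⇔ x has order 24 in GF(5)[x]/(f), i.e. x^(24/q) ≠ 1 for each prime q | 24.
x^(12) mod f = 4.
x^(8) mod f = 2x + 1.
None equal 1, so x has full order 24; f is primitive.

Yes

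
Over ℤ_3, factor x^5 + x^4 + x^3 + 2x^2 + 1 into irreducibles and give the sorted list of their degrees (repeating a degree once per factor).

Write f(x) = x^5 + x^4 + x^3 + 2x^2 + 1.
Roots in ℤ_3: f(0) = 1; f(1) = 0 → root; f(2) = 2.
Linear factors from roots: (x + 2).
Complete factorization: f(x) = (x + 2)·(x^2 + 1)·(x^2 + 2x + 2).
Factor degrees with multiplicity: 1 + 2 + 2 = 5.

1, 2, 2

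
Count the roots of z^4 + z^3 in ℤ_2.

Write h(z) = z^4 + z^3.
Evaluate at each of the 2 elements of ℤ_2:
h(0) = 0 → root; h(1) = 0 → root.
Roots: {0, 1}.

2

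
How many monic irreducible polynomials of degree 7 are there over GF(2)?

The number of monic irreducibles of degree 7 over GF(2) is (1/7)·Σ_{d∣7} μ(7/d) 2^d.
Divisors of 7: 1, 7; μ(7/d) for each: -1, 1.
Σ = − 2^1 + 2^7 = 126.
N = 126/7 = 18.

18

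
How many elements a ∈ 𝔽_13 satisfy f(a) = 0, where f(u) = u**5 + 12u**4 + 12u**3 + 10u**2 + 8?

1

Evaluate at each of the 13 elements of 𝔽_13:
f(0) = 8; f(1) = 4; f(2) = 4; f(3) = 12; f(4) = 1; f(5) = 7; f(6) = 2; f(7) = 1; f(8) = 0 → root; f(9) = 5; f(10) = 9; f(11) = 8; f(12) = 4.
Roots: {8}.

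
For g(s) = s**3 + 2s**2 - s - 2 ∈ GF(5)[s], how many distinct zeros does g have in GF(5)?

3

Evaluate at each of the 5 elements of GF(5):
g(0) = 3; g(1) = 0 → root; g(2) = 2; g(3) = 0 → root; g(4) = 0 → root.
Roots: {1, 3, 4}.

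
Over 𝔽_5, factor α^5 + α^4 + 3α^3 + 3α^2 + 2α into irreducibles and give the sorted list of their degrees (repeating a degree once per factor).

1, 1, 3

Write g(α) = α^5 + α^4 + 3α^3 + 3α^2 + 2α.
Roots in 𝔽_5: g(0) = 0 → root; g(1) = 0 → root; g(2) = 3; g(3) = 3; g(4) = 3.
Linear factors from roots: (α), (α + 4).
Complete factorization: g(α) = (α)·(α + 4)·(α^3 + 2α^2 + 3).
Factor degrees with multiplicity: 1 + 1 + 3 = 5.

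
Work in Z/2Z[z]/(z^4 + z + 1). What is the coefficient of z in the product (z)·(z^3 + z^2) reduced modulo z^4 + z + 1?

Multiply in Z/2Z[z]: (z)·(z^3 + z^2) = z^4 + z^3.
Reduce using z^4 ≡ z + 1 (mod z^4 + z + 1).
Reduced: z^3 + z + 1.

1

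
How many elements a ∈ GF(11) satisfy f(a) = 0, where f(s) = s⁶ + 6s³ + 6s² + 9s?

Evaluate at each of the 11 elements of GF(11):
f(0) = 0 → root; f(1) = 0 → root; f(2) = 0 → root; f(3) = 4; f(4) = 3; f(5) = 4; f(6) = 9; f(7) = 10; f(8) = 0 → root; f(9) = 0 → root; f(10) = 3.
Roots: {0, 1, 2, 8, 9}.

5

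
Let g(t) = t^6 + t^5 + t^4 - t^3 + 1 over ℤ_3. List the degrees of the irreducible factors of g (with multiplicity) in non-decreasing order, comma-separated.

Roots in ℤ_3: g(0) = 1; g(1) = 0 → root; g(2) = 0 → root.
Linear factors from roots: (t - 1), (t + 1).
Complete factorization: g(t) = (t + 1)·(t - 1)^2·(t^3 - t^2 + t + 1).
Factor degrees with multiplicity: 1 + 1 + 1 + 3 = 6.

1, 1, 1, 3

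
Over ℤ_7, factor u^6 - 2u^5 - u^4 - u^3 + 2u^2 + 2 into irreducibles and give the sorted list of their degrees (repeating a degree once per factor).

Write g(u) = u^6 - 2u^5 - u^4 - u^3 + 2u^2 + 2.
Linear factors from roots: (u - 2), (u + 1).
Complete factorization: g(u) = (u + 1)·(u - 2)·(u^2 + u - 3)·(u^2 - 2u - 2).
Factor degrees with multiplicity: 1 + 1 + 2 + 2 = 6.

1, 1, 2, 2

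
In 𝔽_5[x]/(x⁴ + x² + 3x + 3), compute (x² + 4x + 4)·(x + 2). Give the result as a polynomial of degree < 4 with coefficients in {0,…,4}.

x^3 + x^2 + 2x + 3

Multiply in 𝔽_5[x]: (x² + 4x + 4)·(x + 2) = x³ + x² + 2x + 3.
Reduced: x³ + x² + 2x + 3.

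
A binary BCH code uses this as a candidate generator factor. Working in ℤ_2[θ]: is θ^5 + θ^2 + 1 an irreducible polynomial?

Yes

Write m(θ) = θ^5 + θ^2 + 1.
Check for roots in ℤ_2: m(0) = 1; m(1) = 1.
No roots, so no linear factors.
Monic irreducibles of degree 2 over GF(2): θ^2 + θ + 1.
None of them divide m (all give nonzero remainder).
No irreducible factor of degree ≤ 2 exists, so m is irreducible over GF(2).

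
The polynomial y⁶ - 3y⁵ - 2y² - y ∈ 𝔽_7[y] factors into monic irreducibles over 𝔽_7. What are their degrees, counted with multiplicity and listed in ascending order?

Write g(y) = y⁶ - 3y⁵ - 2y² - y.
Linear factors from roots: (y), (y - 2), (y - 3), (y + 2).
Complete factorization: g(y) = (y)·(y + 2)·(y - 3)·(y - 2)·(y² - 3).
Factor degrees with multiplicity: 1 + 1 + 1 + 1 + 2 = 6.

1, 1, 1, 1, 2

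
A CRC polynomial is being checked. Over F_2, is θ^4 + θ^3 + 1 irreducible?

Yes

Write f(θ) = θ^4 + θ^3 + 1.
Check for roots in F_2: f(0) = 1; f(1) = 1.
No roots, so no linear factors.
Monic irreducibles of degree 2 over GF(2): θ^2 + θ + 1.
None of them divide f (all give nonzero remainder).
No irreducible factor of degree ≤ 2 exists, so f is irreducible over GF(2).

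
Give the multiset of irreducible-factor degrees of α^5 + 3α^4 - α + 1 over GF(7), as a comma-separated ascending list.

5

Write h(α) = α^5 + 3α^4 - α + 1.
Complete factorization: h(α) = (α^5 + 3α^4 - α + 1).
Factor degrees with multiplicity: 5 = 5.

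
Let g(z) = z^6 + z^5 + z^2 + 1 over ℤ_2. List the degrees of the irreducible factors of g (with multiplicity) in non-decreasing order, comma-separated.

Roots in ℤ_2: g(0) = 1; g(1) = 0 → root.
Linear factors from roots: (z + 1).
Complete factorization: g(z) = (z + 1)·(z^2 + z + 1)·(z^3 + z^2 + 1).
Factor degrees with multiplicity: 1 + 2 + 3 = 6.

1, 2, 3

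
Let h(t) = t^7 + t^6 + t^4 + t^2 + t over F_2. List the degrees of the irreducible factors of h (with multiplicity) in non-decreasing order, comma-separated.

1, 2, 2, 2

Roots in F_2: h(0) = 0 → root; h(1) = 1.
Linear factors from roots: (t).
Complete factorization: h(t) = (t)·(t^2 + t + 1)^3.
Factor degrees with multiplicity: 1 + 2 + 2 + 2 = 7.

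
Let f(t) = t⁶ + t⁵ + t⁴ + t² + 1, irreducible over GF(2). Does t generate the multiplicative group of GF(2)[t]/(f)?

No

|GF(2^6)^×| = 2^6 − 1 = 63. Prime factorization: 63 = 3^2·7.
f is primitive ⇔ t has order 63 in GF(2)[t]/(f), i.e. t^(63/q) ≠ 1 for each prime q | 63.
t^(21) mod f = 1
t^(9) mod f = t³ + 1.
Since t^(21) = 1, the order of t divides 21 < 63; not primitive.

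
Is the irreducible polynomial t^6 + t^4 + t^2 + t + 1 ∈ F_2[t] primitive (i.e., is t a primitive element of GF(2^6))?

Write f(t) = t^6 + t^4 + t^2 + t + 1.
|GF(2^6)^×| = 2^6 − 1 = 63. Prime factorization: 63 = 3^2·7.
f is primitive ⇔ t has order 63 in GF(2)[t]/(f), i.e. t^(63/q) ≠ 1 for each prime q | 63.
t^(21) mod f = 1
t^(9) mod f = t^4 + t^2 + t.
Since t^(21) = 1, the order of t divides 21 < 63; not primitive.

No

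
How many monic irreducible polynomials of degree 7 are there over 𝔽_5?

11160

x^(5^7) − x is the product of all monic irreducibles of degree dividing 7; Möbius inversion gives N = (1/7) Σ μ(7/d)·5^d.
Divisors of 7: 1, 7; μ(7/d) for each: -1, 1.
Σ = − 5^1 + 5^7 = 78120.
N = 78120/7 = 11160.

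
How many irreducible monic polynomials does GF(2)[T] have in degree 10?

99

x^(2^10) − x is the product of all monic irreducibles of degree dividing 10; Möbius inversion gives N = (1/10) Σ μ(10/d)·2^d.
Divisors of 10: 1, 2, 5, 10; μ(10/d) for each: 1, -1, -1, 1.
Σ = 2^1 − 2^2 − 2^5 + 2^10 = 990.
N = 990/10 = 99.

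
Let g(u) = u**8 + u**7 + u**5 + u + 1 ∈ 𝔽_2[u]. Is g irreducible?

Check for roots in 𝔽_2: g(0) = 1; g(1) = 1.
No roots, so no linear factors.
Monic irreducibles of degree 2 over GF(2): u**2 + u + 1.
None of them divide g (all give nonzero remainder).
Monic irreducibles of degree 3 over GF(2): u**3 + u + 1, u**3 + u**2 + 1.
None of them divide g (all give nonzero remainder).
Monic irreducibles of degree 4 over GF(2): u**4 + u + 1, u**4 + u**3 + 1, u**4 + u**3 + u**2 + u + 1.
None of them divide g (all give nonzero remainder).
No irreducible factor of degree ≤ 4 exists, so g is irreducible over GF(2).

Yes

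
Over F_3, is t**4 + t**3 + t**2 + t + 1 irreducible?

Write h(t) = t**4 + t**3 + t**2 + t + 1.
Check for roots in F_3: h(0) = 1; h(1) = 2; h(2) = 1.
No roots, so no linear factors.
Monic irreducibles of degree 2 over GF(3): t**2 + 1, t**2 + t + 2, t**2 + 2t + 2.
None of them divide h (all give nonzero remainder).
No irreducible factor of degree ≤ 2 exists, so h is irreducible over GF(3).

Yes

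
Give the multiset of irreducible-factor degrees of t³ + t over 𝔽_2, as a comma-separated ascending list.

1, 1, 1

Write g(t) = t³ + t.
Roots in 𝔽_2: g(0) = 0 → root; g(1) = 0 → root.
Linear factors from roots: (t), (t + 1).
Complete factorization: g(t) = (t)·(t + 1)^2.
Factor degrees with multiplicity: 1 + 1 + 1 = 3.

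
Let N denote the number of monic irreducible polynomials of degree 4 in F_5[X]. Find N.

150

The number of monic irreducibles of degree 4 over GF(5) is (1/4)·Σ_{d∣4} μ(4/d) 5^d.
Divisors of 4: 1, 2, 4; μ(4/d) for each: 0, -1, 1.
Σ = − 5^2 + 5^4 = 600.
N = 600/4 = 150.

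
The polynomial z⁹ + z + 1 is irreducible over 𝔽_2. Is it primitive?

Write f(z) = z⁹ + z + 1.
|GF(2^9)^×| = 2^9 − 1 = 511. Prime factorization: 511 = 7·73.
f is primitive ⇔ z has order 511 in GF(2)[z]/(f), i.e. z^(511/q) ≠ 1 for each prime q | 511.
z^(73) mod f = 1
z^(7) mod f = z⁷.
Since z^(73) = 1, the order of z divides 73 < 511; not primitive.

No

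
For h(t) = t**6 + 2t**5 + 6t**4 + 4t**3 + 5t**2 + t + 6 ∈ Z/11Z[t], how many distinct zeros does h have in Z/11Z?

Evaluate at each of the 11 elements of Z/11Z:
h(0) = 6; h(1) = 3; h(2) = 9; h(3) = 4; h(4) = 7; h(5) = 4; h(6) = 2; h(7) = 0 → root; h(8) = 9; h(9) = 0 → root; h(10) = 0 → root.
Roots: {7, 9, 10}.

3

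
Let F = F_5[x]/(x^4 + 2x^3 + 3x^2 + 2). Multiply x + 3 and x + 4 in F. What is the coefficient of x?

2

Multiply in F_5[x]: (x + 3)·(x + 4) = x^2 + 2x + 2.
Reduced: x^2 + 2x + 2.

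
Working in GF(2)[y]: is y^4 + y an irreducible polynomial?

Write g(y) = y^4 + y.
Check for roots in GF(2): g(0) = 0 → root; g(1) = 0 → root.
g(0) = 0, so (y) divides g(y); g is reducible.

No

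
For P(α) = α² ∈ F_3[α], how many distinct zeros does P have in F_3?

1

Evaluate at each of the 3 elements of F_3:
P(0) = 0 → root; P(1) = 1; P(2) = 1.
Roots: {0}.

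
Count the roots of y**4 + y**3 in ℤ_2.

Write h(y) = y**4 + y**3.
Evaluate at each of the 2 elements of ℤ_2:
h(0) = 0 → root; h(1) = 0 → root.
Roots: {0, 1}.

2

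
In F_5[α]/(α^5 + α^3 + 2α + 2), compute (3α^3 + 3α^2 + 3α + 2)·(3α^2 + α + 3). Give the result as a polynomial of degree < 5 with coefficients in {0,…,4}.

Multiply in F_5[α]: (3α^3 + 3α^2 + 3α + 2)·(3α^2 + α + 3) = 4α^5 + 2α^4 + α^3 + 3α^2 + α + 1.
Reduce using α^5 ≡ 4α^3 + 3α + 3 (mod α^5 + α^3 + 2α + 2).
Reduced: 2α^4 + 2α^3 + 3α^2 + 3α + 3.

2α^4 + 2α^3 + 3α^2 + 3α + 3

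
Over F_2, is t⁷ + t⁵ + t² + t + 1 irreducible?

Write P(t) = t⁷ + t⁵ + t² + t + 1.
Check for roots in F_2: P(0) = 1; P(1) = 1.
No roots, so no linear factors.
Monic irreducibles of degree 2 over GF(2): t² + t + 1.
None of them divide P (all give nonzero remainder).
Monic irreducibles of degree 3 over GF(2): t³ + t + 1, t³ + t² + 1.
None of them divide P (all give nonzero remainder).
No irreducible factor of degree ≤ 3 exists, so P is irreducible over GF(2).

Yes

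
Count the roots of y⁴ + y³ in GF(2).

2

Write h(y) = y⁴ + y³.
Evaluate at each of the 2 elements of GF(2):
h(0) = 0 → root; h(1) = 0 → root.
Roots: {0, 1}.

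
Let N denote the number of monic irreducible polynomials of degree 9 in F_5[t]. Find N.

The number of monic irreducibles of degree 9 over GF(5) is (1/9)·Σ_{d∣9} μ(9/d) 5^d.
Divisors of 9: 1, 3, 9; μ(9/d) for each: 0, -1, 1.
Σ = − 5^3 + 5^9 = 1953000.
N = 1953000/9 = 217000.

217000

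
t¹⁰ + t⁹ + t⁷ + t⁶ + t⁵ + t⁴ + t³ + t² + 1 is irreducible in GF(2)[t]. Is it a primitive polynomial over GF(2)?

Yes

Write f(t) = t¹⁰ + t⁹ + t⁷ + t⁶ + t⁵ + t⁴ + t³ + t² + 1.
|GF(2^10)^×| = 2^10 − 1 = 1023. Prime factorization: 1023 = 3·11·31.
f is primitive ⇔ t has order 1023 in GF(2)[t]/(f), i.e. t^(1023/q) ≠ 1 for each prime q | 1023.
t^(341) mod f = t⁸ + t⁵ + t⁴ + t + 1.
t^(93) mod f = t⁹ + t⁸ + t⁶ + t⁵ + t⁴ + t² + 1.
t^(33) mod f = t⁶ + t⁴ + t² + 1.
None equal 1, so t has full order 1023; f is primitive.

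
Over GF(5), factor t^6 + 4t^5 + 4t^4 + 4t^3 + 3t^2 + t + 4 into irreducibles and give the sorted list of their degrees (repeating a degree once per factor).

6

Write f(t) = t^6 + 4t^5 + 4t^4 + 4t^3 + 3t^2 + t + 4.
Roots in GF(5): f(0) = 4; f(1) = 1; f(2) = 1; f(3) = 2; f(4) = 3.
Complete factorization: f(t) = (t^6 + 4t^5 + 4t^4 + 4t^3 + 3t^2 + t + 4).
Factor degrees with multiplicity: 6 = 6.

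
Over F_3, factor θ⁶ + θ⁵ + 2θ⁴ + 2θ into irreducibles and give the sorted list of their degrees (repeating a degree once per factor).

1, 1, 1, 1, 2

Write f(θ) = θ⁶ + θ⁵ + 2θ⁴ + 2θ.
Roots in F_3: f(0) = 0 → root; f(1) = 0 → root; f(2) = 0 → root.
Linear factors from roots: (θ), (θ + 2), (θ + 1).
Complete factorization: f(θ) = (θ)·(θ + 1)·(θ + 2)^2·(θ² + 2θ + 2).
Factor degrees with multiplicity: 1 + 1 + 1 + 1 + 2 = 6.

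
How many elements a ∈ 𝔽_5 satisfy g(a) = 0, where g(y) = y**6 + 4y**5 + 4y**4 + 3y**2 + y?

3

Evaluate at each of the 5 elements of 𝔽_5:
g(0) = 0 → root; g(1) = 3; g(2) = 0 → root; g(3) = 0 → root; g(4) = 3.
Roots: {0, 2, 3}.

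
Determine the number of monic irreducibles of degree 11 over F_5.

4438920

x^(5^11) − x is the product of all monic irreducibles of degree dividing 11; Möbius inversion gives N = (1/11) Σ μ(11/d)·5^d.
Divisors of 11: 1, 11; μ(11/d) for each: -1, 1.
Σ = − 5^1 + 5^11 = 48828120.
N = 48828120/11 = 4438920.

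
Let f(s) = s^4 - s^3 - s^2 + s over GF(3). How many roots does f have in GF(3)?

Evaluate at each of the 3 elements of GF(3):
f(0) = 0 → root; f(1) = 0 → root; f(2) = 0 → root.
Roots: {0, 1, 2}.

3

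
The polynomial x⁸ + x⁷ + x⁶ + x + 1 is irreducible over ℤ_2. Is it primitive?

Yes

Write f(x) = x⁸ + x⁷ + x⁶ + x + 1.
|GF(2^8)^×| = 2^8 − 1 = 255. Prime factorization: 255 = 3·5·17.
f is primitive ⇔ x has order 255 in GF(2)[x]/(f), i.e. x^(255/q) ≠ 1 for each prime q | 255.
x^(85) mod f = x⁷ + x⁵ + x³ + x².
x^(51) mod f = x⁷ + x⁴ + x + 1.
x^(15) mod f = x⁷ + x⁶ + x⁵ + x³ + x² + x.
None equal 1, so x has full order 255; f is primitive.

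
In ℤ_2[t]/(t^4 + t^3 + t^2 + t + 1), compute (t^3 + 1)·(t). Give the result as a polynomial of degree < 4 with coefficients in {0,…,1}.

t^3 + t^2 + 1

Multiply in ℤ_2[t]: (t^3 + 1)·(t) = t^4 + t.
Reduce using t^4 ≡ t^3 + t^2 + t + 1 (mod t^4 + t^3 + t^2 + t + 1).
Reduced: t^3 + t^2 + 1.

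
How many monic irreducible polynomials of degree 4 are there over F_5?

150

By the necklace-counting formula, N_5(4) = (1/4) Σ_{d|4} μ(4/d)·5^d.
Divisors of 4: 1, 2, 4; μ(4/d) for each: 0, -1, 1.
Σ = − 5^2 + 5^4 = 600.
N = 600/4 = 150.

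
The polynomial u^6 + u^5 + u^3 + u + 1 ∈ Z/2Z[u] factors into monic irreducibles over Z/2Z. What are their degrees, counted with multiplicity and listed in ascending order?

Write f(u) = u^6 + u^5 + u^3 + u + 1.
Roots in Z/2Z: f(0) = 1; f(1) = 1.
Complete factorization: f(u) = (u^2 + u + 1)^3.
Factor degrees with multiplicity: 2 + 2 + 2 = 6.

2, 2, 2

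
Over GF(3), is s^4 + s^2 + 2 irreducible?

Write P(s) = s^4 + s^2 + 2.
Check for roots in GF(3): P(0) = 2; P(1) = 1; P(2) = 1.
No roots, so no linear factors.
Monic irreducibles of degree 2 over GF(3): s^2 + 1, s^2 + s + 2, s^2 + 2s + 2.
None of them divide P (all give nonzero remainder).
No irreducible factor of degree ≤ 2 exists, so P is irreducible over GF(3).

Yes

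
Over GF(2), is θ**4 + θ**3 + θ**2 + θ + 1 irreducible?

Write h(θ) = θ**4 + θ**3 + θ**2 + θ + 1.
Check for roots in GF(2): h(0) = 1; h(1) = 1.
No roots, so no linear factors.
Monic irreducibles of degree 2 over GF(2): θ**2 + θ + 1.
None of them divide h (all give nonzero remainder).
No irreducible factor of degree ≤ 2 exists, so h is irreducible over GF(2).

Yes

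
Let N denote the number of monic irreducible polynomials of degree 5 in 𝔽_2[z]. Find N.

6

By the necklace-counting formula, N_2(5) = (1/5) Σ_{d|5} μ(5/d)·2^d.
Divisors of 5: 1, 5; μ(5/d) for each: -1, 1.
Σ = − 2^1 + 2^5 = 30.
N = 30/5 = 6.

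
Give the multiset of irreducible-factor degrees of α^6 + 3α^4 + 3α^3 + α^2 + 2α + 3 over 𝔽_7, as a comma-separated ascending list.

Write f(α) = α^6 + 3α^4 + 3α^3 + α^2 + 2α + 3.
Linear factors from roots: (α + 5), (α + 4), (α + 2).
Complete factorization: f(α) = (α + 2)·(α + 4)·(α + 5)·(α^3 + 3α^2 + 2α + 2).
Factor degrees with multiplicity: 1 + 1 + 1 + 3 = 6.

1, 1, 1, 3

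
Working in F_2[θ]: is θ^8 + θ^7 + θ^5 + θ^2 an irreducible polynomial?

No

Write P(θ) = θ^8 + θ^7 + θ^5 + θ^2.
Check for roots in F_2: P(0) = 0 → root; P(1) = 0 → root.
P(0) = 0, so (θ) divides P(θ); P is reducible.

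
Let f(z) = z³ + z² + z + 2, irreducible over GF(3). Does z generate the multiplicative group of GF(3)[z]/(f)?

No

|GF(3^3)^×| = 3^3 − 1 = 26. Prime factorization: 26 = 2·13.
f is primitive ⇔ z has order 26 in GF(3)[z]/(f), i.e. z^(26/q) ≠ 1 for each prime q | 26.
z^(13) mod f = 1
z^(2) mod f = z².
Since z^(13) = 1, the order of z divides 13 < 26; not primitive.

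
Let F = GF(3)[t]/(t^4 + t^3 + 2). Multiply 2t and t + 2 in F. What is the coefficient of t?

1

Multiply in GF(3)[t]: (2t)·(t + 2) = 2t^2 + t.
Reduced: 2t^2 + t.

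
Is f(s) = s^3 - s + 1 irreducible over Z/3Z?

Check for roots in Z/3Z: f(0) = 1; f(1) = 1; f(2) = 1.
No roots. A degree-3 polynomial over a field with no linear factor is irreducible.

Yes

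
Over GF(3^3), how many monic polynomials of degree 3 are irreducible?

6552

By the necklace-counting formula, N_27(3) = (1/3) Σ_{d|3} μ(3/d)·27^d.
Divisors of 3: 1, 3; μ(3/d) for each: -1, 1.
Σ = − 27^1 + 27^3 = 19656.
N = 19656/3 = 6552.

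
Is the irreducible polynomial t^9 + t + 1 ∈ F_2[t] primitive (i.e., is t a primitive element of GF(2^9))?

Write f(t) = t^9 + t + 1.
|GF(2^9)^×| = 2^9 − 1 = 511. Prime factorization: 511 = 7·73.
f is primitive ⇔ t has order 511 in GF(2)[t]/(f), i.e. t^(511/q) ≠ 1 for each prime q | 511.
t^(73) mod f = 1
t^(7) mod f = t^7.
Since t^(73) = 1, the order of t divides 73 < 511; not primitive.

No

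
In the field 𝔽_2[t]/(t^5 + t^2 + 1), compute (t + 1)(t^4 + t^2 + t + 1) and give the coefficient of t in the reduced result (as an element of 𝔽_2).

Multiply in 𝔽_2[t]: (t + 1)·(t^4 + t^2 + t + 1) = t^5 + t^4 + t^3 + 1.
Reduce using t^5 ≡ t^2 + 1 (mod t^5 + t^2 + 1).
Reduced: t^4 + t^3 + t^2.

0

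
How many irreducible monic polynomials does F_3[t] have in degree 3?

8

Gauss's count: N_{3}(3) = (1/3) Σ_{d|3} μ(3/d)·3^d.
Divisors of 3: 1, 3; μ(3/d) for each: -1, 1.
Σ = − 3^1 + 3^3 = 24.
N = 24/3 = 8.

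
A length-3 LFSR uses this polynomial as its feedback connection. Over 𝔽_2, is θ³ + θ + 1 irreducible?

Write P(θ) = θ³ + θ + 1.
Check for roots in 𝔽_2: P(0) = 1; P(1) = 1.
No roots. A degree-3 polynomial over a field with no linear factor is irreducible.

Yes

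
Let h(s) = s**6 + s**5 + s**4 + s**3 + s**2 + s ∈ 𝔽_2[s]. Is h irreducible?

No

Check for roots in 𝔽_2: h(0) = 0 → root; h(1) = 0 → root.
h(0) = 0, so (s) divides h(s); h is reducible.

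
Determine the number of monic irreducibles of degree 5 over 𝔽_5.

By the necklace-counting formula, N_5(5) = (1/5) Σ_{d|5} μ(5/d)·5^d.
Divisors of 5: 1, 5; μ(5/d) for each: -1, 1.
Σ = − 5^1 + 5^5 = 3120.
N = 3120/5 = 624.

624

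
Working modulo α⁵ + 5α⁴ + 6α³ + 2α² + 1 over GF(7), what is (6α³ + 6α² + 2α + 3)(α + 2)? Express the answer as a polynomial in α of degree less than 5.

6α^4 + 4α^3 + 6

Multiply in GF(7)[α]: (6α³ + 6α² + 2α + 3)·(α + 2) = 6α⁴ + 4α³ + 6.
Reduced: 6α⁴ + 4α³ + 6.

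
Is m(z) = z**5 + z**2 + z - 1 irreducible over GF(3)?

Yes

Check for roots in GF(3): m(0) = 2; m(1) = 2; m(2) = 1.
No roots, so no linear factors.
Monic irreducibles of degree 2 over GF(3): z**2 + 1, z**2 + z - 1, z**2 - z - 1.
None of them divide m (all give nonzero remainder).
No irreducible factor of degree ≤ 2 exists, so m is irreducible over GF(3).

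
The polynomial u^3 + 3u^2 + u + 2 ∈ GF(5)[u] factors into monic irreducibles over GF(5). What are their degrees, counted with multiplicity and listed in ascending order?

Write f(u) = u^3 + 3u^2 + u + 2.
Roots in GF(5): f(0) = 2; f(1) = 2; f(2) = 4; f(3) = 4; f(4) = 3.
Complete factorization: f(u) = (u^3 + 3u^2 + u + 2).
Factor degrees with multiplicity: 3 = 3.

3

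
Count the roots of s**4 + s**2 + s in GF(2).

1

Write g(s) = s**4 + s**2 + s.
Evaluate at each of the 2 elements of GF(2):
g(0) = 0 → root; g(1) = 1.
Roots: {0}.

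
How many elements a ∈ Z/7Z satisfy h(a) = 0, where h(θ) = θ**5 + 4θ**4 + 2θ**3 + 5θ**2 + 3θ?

2

Evaluate at each of the 7 elements of Z/7Z:
h(0) = 0 → root; h(1) = 1; h(2) = 5; h(3) = 3; h(4) = 0 → root; h(5) = 2; h(6) = 3.
Roots: {0, 4}.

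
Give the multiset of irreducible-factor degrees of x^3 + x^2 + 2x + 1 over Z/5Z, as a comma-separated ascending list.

Write g(x) = x^3 + x^2 + 2x + 1.
Roots in Z/5Z: g(0) = 1; g(1) = 0 → root; g(2) = 2; g(3) = 3; g(4) = 4.
Linear factors from roots: (x - 1).
Complete factorization: g(x) = (x - 1)·(x^2 + 2x - 1).
Factor degrees with multiplicity: 1 + 2 = 3.

1, 2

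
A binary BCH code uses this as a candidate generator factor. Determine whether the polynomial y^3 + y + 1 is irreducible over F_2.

Write P(y) = y^3 + y + 1.
Check for roots in F_2: P(0) = 1; P(1) = 1.
No roots. A degree-3 polynomial over a field with no linear factor is irreducible.

Yes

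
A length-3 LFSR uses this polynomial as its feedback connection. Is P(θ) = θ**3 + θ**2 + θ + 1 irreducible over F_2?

Check for roots in F_2: P(0) = 1; P(1) = 0 → root.
P(1) = 0, so (θ − 1) divides P(θ); P is reducible.

No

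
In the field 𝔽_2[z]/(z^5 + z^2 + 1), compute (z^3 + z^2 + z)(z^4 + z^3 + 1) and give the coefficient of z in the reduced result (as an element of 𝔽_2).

Multiply in 𝔽_2[z]: (z^3 + z^2 + z)·(z^4 + z^3 + 1) = z^7 + z^4 + z^3 + z^2 + z.
Reduce using z^5 ≡ z^2 + 1 (mod z^5 + z^2 + 1).
Reduced: z^3 + z.

1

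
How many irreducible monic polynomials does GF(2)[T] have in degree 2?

x^(2^2) − x is the product of all monic irreducibles of degree dividing 2; Möbius inversion gives N = (1/2) Σ μ(2/d)·2^d.
Divisors of 2: 1, 2; μ(2/d) for each: -1, 1.
Σ = − 2^1 + 2^2 = 2.
N = 2/2 = 1.

1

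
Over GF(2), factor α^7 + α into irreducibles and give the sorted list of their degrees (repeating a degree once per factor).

1, 1, 1, 2, 2

Write h(α) = α^7 + α.
Roots in GF(2): h(0) = 0 → root; h(1) = 0 → root.
Linear factors from roots: (α), (α + 1).
Complete factorization: h(α) = (α)·(α + 1)^2·(α^2 + α + 1)^2.
Factor degrees with multiplicity: 1 + 1 + 1 + 2 + 2 = 7.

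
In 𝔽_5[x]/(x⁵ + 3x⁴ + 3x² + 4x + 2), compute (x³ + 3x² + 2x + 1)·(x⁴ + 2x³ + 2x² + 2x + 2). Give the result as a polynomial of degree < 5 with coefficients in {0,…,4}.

3x^4 + 4x^3 + x + 4

Multiply in 𝔽_5[x]: (x³ + 3x² + 2x + 1)·(x⁴ + 2x³ + 2x² + 2x + 2) = x⁷ + 3x⁴ + 4x³ + 2x² + x + 2.
Reduce using x⁵ ≡ 2x⁴ + 2x² + x + 3 (mod x⁵ + 3x⁴ + 3x² + 4x + 2).
Reduced: 3x⁴ + 4x³ + x + 4.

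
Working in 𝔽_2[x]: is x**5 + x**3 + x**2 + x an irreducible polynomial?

Write m(x) = x**5 + x**3 + x**2 + x.
Check for roots in 𝔽_2: m(0) = 0 → root; m(1) = 0 → root.
m(0) = 0, so (x) divides m(x); m is reducible.

No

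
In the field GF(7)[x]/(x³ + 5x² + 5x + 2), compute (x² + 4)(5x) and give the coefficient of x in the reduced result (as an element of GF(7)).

2

Multiply in GF(7)[x]: (x² + 4)·(5x) = 5x³ + 6x.
Reduce using x³ ≡ 2x² + 2x + 5 (mod x³ + 5x² + 5x + 2).
Reduced: 3x² + 2x + 4.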